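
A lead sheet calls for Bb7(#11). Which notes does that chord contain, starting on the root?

Bb7(#11): dominant seventh sharp eleven on B♭.
root → B♭
3rd (major 3rd) → D
5th (perfect 5th) → F
7th (minor 7th) → A♭
11th (augmented 11th) → E

B♭, D, F, A♭, E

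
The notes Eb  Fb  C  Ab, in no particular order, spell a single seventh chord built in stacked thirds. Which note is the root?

Fb

Stacking in thirds gives Fb – Ab – C – Eb, so Fb is the root — Fb augmented major seventh.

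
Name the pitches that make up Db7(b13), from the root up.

Root Db, quality dominant seventh flat thirteen:
- root: Db
- major 3rd: F
- perfect 5th: Ab
- minor 7th: Cb
- minor 13th: Bbb

Db – F – Ab – Cb – Bbb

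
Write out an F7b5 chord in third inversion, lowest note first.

Eb F A Cb

F7b5 = F–A–Cb–Eb; third inversion → seventh (Eb) lowest.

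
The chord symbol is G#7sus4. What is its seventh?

F♯

Root of G#7sus4 = G♯. The 7th is a minor 7th: G♯ up a minor 7th → F♯.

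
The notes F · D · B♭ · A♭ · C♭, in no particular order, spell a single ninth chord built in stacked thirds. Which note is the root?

Arranged so that each adjacent pair is a third by letter name: B♭ – D – F – A♭ – C♭.
The bottom of that stack, B♭, is the root (this is B♭ dominant seventh flat nine).

B♭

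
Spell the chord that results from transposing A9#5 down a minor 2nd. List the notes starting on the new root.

G#, B#, D##, F#, A#

A minor 2nd down from A is G#, so the new chord is G# dominant ninth sharp five.
G# — root
B# — major 3rd
D## — augmented 5th
F# — minor 7th
A# — major 9th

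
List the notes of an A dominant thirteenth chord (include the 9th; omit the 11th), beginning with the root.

A – C# – E – G – B – F#

A dominant thirteenth is a dominant thirteenth built on A.
Root: A
Major 3rd (3rd): C#
Perfect 5th (5th): E
Minor 7th (7th): G
Major 9th (9th): B
Major 13th (13th): F#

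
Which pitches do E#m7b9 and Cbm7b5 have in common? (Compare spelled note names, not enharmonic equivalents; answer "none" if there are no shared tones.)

none

E#m7b9: E♯ G♯ B♯ D♯ F♯
Cbm7b5: C♭ E𝄫 G𝄫 B𝄫
Common to both → none.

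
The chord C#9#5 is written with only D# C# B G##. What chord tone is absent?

E#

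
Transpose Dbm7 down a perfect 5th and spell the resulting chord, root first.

A perfect 5th down from Db is Gb, so the new chord is Gb minor seventh.
- root: Gb
- minor 3rd: Bbb
- perfect 5th: Db
- minor 7th: Fb

Gb Bbb Db Fb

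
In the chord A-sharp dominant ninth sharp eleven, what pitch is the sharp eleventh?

D##

Root of A-sharp dominant ninth sharp eleven = A#. The 11th is an augmented 11th: A# up an augmented 11th → D##.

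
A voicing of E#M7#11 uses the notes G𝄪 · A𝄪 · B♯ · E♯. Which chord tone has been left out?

D𝄪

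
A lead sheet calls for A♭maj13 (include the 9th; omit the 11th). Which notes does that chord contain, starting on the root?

A♭, C, E♭, G, B♭, F

A♭maj13: major thirteenth on A♭.
- root: A♭
- major 3rd: C
- perfect 5th: E♭
- major 7th: G
- major 9th: B♭
- major 13th: F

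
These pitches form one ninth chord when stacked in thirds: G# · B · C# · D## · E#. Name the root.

Stacking in thirds gives C# – E# – G# – B – D##, so C# is the root — C# dominant seventh sharp nine.

C#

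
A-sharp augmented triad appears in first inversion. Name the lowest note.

A-sharp augmented triad = A#–C##–E##. First inversion → third in the bass = C##.

C##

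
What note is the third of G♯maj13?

B#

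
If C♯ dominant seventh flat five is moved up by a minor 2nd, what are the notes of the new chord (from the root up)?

D  F-sharp  A-flat  C

Transposed root: C-sharp → D (minor 2nd up). So we spell D dominant seventh flat five:
root → D
3rd (major 3rd) → F-sharp
5th (diminished 5th) → A-flat
7th (minor 7th) → C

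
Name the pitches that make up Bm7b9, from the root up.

B, D, F#, A, C

Root B, quality minor seventh flat nine:
B — root
D — minor 3rd
F# — perfect 5th
A — minor 7th
C — minor 9th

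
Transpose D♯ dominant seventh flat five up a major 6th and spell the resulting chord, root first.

D-sharp up a major 6th → B-sharp. New chord: B-sharp dominant seventh flat five.
root → B-sharp
3rd (major 3rd) → D-double-sharp
5th (diminished 5th) → F-sharp
7th (minor 7th) → A-sharp

B-sharp D-double-sharp F-sharp A-sharp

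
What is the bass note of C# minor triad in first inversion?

E

C# minor triad in root position is C-sharp–E–G-sharp.
First inversion places the third in the bass, which is E.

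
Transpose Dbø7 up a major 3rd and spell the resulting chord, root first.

F, A♭, C♭, E♭

Transposed root: D♭ → F (major 3rd up). So we spell F half-diminished seventh:
F — root
A♭ — minor 3rd
C♭ — diminished 5th
E♭ — minor 7th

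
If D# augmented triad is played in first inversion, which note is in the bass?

D# augmented triad in root position is D-sharp–F-double-sharp–A-double-sharp.
First inversion places the third in the bass, which is F-double-sharp.

F-double-sharp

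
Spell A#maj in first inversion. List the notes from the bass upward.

C##, E#, A#

A#maj = A#–C##–E#; first inversion → third (C##) lowest.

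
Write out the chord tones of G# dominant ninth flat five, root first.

G♯ B♯ D F♯ A♯

G# dominant ninth flat five is a dominant ninth flat five built on G♯.
G♯ — root
B♯ — major 3rd
D — diminished 5th
F♯ — minor 7th
A♯ — major 9th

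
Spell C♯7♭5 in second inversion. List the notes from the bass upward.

G – B – C# – E#

In root position, C♯7♭5 is C#–E#–G–B.
Second inversion puts the fifth (G) in the bass.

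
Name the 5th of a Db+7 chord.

Root of Db+7 = Db. The 5th is an augmented 5th: Db up an augmented 5th → A.

A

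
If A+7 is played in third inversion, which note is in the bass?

G

A+7 in root position is A–C♯–E♯–G.
Third inversion places the seventh in the bass, which is G.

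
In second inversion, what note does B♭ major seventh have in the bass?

F

B♭ major seventh = B♭–D–F–A. Second inversion → fifth in the bass = F.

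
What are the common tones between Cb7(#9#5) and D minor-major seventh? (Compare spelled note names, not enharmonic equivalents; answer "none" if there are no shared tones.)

D

Cb7(#9#5) = C♭, E♭, G, B𝄫, D.
D minor-major seventh = D, F, A, C♯.
Shared: D.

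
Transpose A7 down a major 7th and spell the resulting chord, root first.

B♭, D, F, A♭

Transposed root: A → B♭ (major 7th down). So we spell B♭ dominant seventh:
root → B♭
3rd (major 3rd) → D
5th (perfect 5th) → F
7th (minor 7th) → A♭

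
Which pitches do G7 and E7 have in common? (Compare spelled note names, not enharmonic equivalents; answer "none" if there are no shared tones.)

G7 = G, B, D, F.
E7 = E, G#, B, D.
Shared: B, D.

B D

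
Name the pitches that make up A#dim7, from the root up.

Root A♯, quality diminished seventh:
- root: A♯
- minor 3rd: C♯
- diminished 5th: E
- diminished 7th: G

A♯  C♯  E  G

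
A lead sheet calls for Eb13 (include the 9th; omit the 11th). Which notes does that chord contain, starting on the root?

Root Eb, quality dominant thirteenth:
Root: Eb
Major 3rd (3rd): G
Perfect 5th (5th): Bb
Minor 7th (7th): Db
Major 9th (9th): F
Major 13th (13th): C

Eb  G  Bb  Db  F  C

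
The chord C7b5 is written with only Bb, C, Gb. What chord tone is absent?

C7b5 = C, E, Gb, Bb. The voicing lacks the 3rd (major 3rd), E.

E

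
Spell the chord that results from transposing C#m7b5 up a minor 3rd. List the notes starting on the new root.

E  G  Bb  D

A minor 3rd up from C# is E, so the new chord is E half-diminished seventh.
- root: E
- minor 3rd: G
- diminished 5th: Bb
- minor 7th: D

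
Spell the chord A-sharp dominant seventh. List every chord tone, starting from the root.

Root A♯, quality dominant seventh:
root → A♯
3rd (major 3rd) → C𝄪
5th (perfect 5th) → E♯
7th (minor 7th) → G♯

A♯, C𝄪, E♯, G♯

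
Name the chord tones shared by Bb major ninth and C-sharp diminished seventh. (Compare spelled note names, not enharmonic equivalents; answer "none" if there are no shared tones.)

Bb

Bb major ninth: Bb D F A C
C-sharp diminished seventh: C# E G Bb
Common to both → Bb.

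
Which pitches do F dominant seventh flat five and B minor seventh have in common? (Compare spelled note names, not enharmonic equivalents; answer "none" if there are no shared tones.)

F dominant seventh flat five: F A C-flat E-flat
B minor seventh: B D F-sharp A
Common to both → A.

A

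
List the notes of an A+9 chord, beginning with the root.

A C# E# G B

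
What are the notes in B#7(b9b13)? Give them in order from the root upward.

B#7(b9b13): dominant seventh flat nine flat thirteen on B#.
B# — root
D## — major 3rd
F## — perfect 5th
A# — minor 7th
C# — minor 9th
G# — minor 13th

B# – D## – F## – A# – C# – G#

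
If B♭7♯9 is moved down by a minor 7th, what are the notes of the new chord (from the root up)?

C, E, G, B♭, D♯

Transposed root: B♭ → C (minor 7th down). So we spell C dominant seventh sharp nine:
root → C
3rd (major 3rd) → E
5th (perfect 5th) → G
7th (minor 7th) → B♭
9th (augmented 9th) → D♯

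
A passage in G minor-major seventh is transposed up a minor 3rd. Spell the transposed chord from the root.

B-flat – D-flat – F – A

A minor 3rd up from G is B-flat, so the new chord is B-flat minor-major seventh.
B-flat — root
D-flat — minor 3rd
F — perfect 5th
A — major 7th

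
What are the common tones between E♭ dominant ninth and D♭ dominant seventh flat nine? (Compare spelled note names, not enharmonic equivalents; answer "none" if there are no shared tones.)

D♭  F

E♭ dominant ninth: E♭ G B♭ D♭ F
D♭ dominant seventh flat nine: D♭ F A♭ C♭ E𝄫
Common to both → D♭, F.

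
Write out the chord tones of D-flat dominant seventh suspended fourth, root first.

Root D-flat, quality dominant seventh suspended fourth:
D-flat — root
G-flat — perfect 4th
A-flat — perfect 5th
C-flat — minor 7th

D-flat – G-flat – A-flat – C-flat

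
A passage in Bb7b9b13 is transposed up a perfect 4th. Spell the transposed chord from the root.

Transposed root: B♭ → E♭ (perfect 4th up). So we spell E♭ dominant seventh flat nine flat thirteen:
E♭ — root
G — major 3rd
B♭ — perfect 5th
D♭ — minor 7th
F♭ — minor 9th
C♭ — minor 13th

E♭, G, B♭, D♭, F♭, C♭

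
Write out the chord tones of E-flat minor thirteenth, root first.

E-flat – G-flat – B-flat – D-flat – F – A-flat – C

E-flat minor thirteenth is a minor thirteenth built on E-flat.
root → E-flat
3rd (minor 3rd) → G-flat
5th (perfect 5th) → B-flat
7th (minor 7th) → D-flat
9th (major 9th) → F
11th (perfect 11th) → A-flat
13th (major 13th) → C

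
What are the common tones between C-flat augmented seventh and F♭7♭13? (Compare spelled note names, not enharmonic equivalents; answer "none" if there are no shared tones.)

Cb

C-flat augmented seventh = Cb, Eb, G, Bbb.
F♭7♭13 = Fb, Ab, Cb, Ebb, Dbb.
Shared: Cb.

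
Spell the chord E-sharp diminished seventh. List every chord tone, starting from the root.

Root E♯, quality diminished seventh:
Root: E♯
Minor 3rd (3rd): G♯
Diminished 5th (5th): B
Diminished 7th (7th): D

E♯, G♯, B, D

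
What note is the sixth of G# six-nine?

E-sharp

Root of G# six-nine = G-sharp. The 6th is a major 6th: G-sharp up a major 6th → E-sharp.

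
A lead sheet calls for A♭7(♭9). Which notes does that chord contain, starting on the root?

A♭7(♭9): dominant seventh flat nine on Ab.
Ab — root
C — major 3rd
Eb — perfect 5th
Gb — minor 7th
Bbb — minor 9th

Ab C Eb Gb Bbb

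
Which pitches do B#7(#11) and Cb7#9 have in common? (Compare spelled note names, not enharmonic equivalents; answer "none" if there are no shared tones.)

B#7(#11): B♯ D𝄪 F𝄪 A♯ E𝄪
Cb7#9: C♭ E♭ G♭ B𝄫 D
Common to both → none.

none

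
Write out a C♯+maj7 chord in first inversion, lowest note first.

E♯ G𝄪 B♯ C♯

In root position, C♯+maj7 is C♯–E♯–G𝄪–B♯.
First inversion puts the third (E♯) in the bass.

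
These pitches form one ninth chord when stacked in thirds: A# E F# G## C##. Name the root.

F#

Arranged so that each adjacent pair is a third by letter name: F# – A# – C## – E – G##.
The bottom of that stack, F#, is the root (this is F# dominant seventh sharp nine sharp five).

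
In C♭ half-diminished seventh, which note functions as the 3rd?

E𝄫

Root of C♭ half-diminished seventh = C♭. The 3rd is a minor 3rd: C♭ up a minor 3rd → E𝄫.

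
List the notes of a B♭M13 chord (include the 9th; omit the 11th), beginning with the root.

Bb D F A C G

B♭M13 is a major thirteenth built on Bb.
Root: Bb
Major 3rd (3rd): D
Perfect 5th (5th): F
Major 7th (7th): A
Major 9th (9th): C
Major 13th (13th): G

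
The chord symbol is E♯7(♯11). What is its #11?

A##

E♯7(♯11) is built on E#; its 11th is an augmented 11th above the root.
A fourth above E uses the letter A, and the augmented 11th above E# is A##.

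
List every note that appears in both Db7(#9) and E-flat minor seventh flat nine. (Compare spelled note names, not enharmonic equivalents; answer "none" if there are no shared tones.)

D♭

Db7(#9): D♭ F A♭ C♭ E
E-flat minor seventh flat nine: E♭ G♭ B♭ D♭ F♭
Common to both → D♭.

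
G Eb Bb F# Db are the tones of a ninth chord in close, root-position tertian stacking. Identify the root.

Eb

Arranged so that each adjacent pair is a third by letter name: Eb – G – Bb – Db – F#.
The bottom of that stack, Eb, is the root (this is Eb dominant seventh sharp nine).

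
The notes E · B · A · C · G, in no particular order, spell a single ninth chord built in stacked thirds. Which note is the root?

A

Arranged so that each adjacent pair is a third by letter name: A – C – E – G – B.
The bottom of that stack, A, is the root (this is A minor ninth).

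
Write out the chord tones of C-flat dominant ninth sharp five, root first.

Root C♭, quality dominant ninth sharp five:
Root: C♭
Major 3rd (3rd): E♭
Augmented 5th (5th): G
Minor 7th (7th): B𝄫
Major 9th (9th): D♭

C♭, E♭, G, B𝄫, D♭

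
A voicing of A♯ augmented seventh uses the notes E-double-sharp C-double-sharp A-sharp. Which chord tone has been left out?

The full A♯ augmented seventh chord is A-sharp, C-double-sharp, E-double-sharp, G-sharp.
Comparing with the voicing, the minor 7th (7th) — G-sharp — is absent.

G-sharp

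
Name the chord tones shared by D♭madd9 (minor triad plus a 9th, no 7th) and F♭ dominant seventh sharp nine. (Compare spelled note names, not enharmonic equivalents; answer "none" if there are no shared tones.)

F♭  A♭

D♭madd9: D♭ F♭ A♭ E♭
F♭ dominant seventh sharp nine: F♭ A♭ C♭ E𝄫 G
Common to both → F♭, A♭.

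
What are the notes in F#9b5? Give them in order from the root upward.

Root F♯, quality dominant ninth flat five:
root → F♯
3rd (major 3rd) → A♯
5th (diminished 5th) → C
7th (minor 7th) → E
9th (major 9th) → G♯

F♯ A♯ C E G♯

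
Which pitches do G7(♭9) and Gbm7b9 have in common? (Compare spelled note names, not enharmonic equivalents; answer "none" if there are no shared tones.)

none

G7(♭9) = G, B, D, F, Ab.
Gbm7b9 = Gb, Bbb, Db, Fb, Abb.
Shared: none.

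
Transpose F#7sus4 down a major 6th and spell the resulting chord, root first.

F# down a major 6th → A. New chord: A dominant seventh suspended fourth.
root → A
4th (perfect 4th) → D
5th (perfect 5th) → E
7th (minor 7th) → G

A  D  E  G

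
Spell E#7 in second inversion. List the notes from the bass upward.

B♯  D♯  E♯  G𝄪

In root position, E#7 is E♯–G𝄪–B♯–D♯.
Second inversion puts the fifth (B♯) in the bass.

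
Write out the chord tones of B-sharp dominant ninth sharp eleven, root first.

B-sharp D-double-sharp F-double-sharp A-sharp C-double-sharp E-double-sharp

B-sharp dominant ninth sharp eleven: dominant ninth sharp eleven on B-sharp.
B-sharp — root
D-double-sharp — major 3rd
F-double-sharp — perfect 5th
A-sharp — minor 7th
C-double-sharp — major 9th
E-double-sharp — augmented 11th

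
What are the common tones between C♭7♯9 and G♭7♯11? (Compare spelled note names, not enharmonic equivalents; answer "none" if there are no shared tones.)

Gb

C♭7♯9 = Cb, Eb, Gb, Bbb, D.
G♭7♯11 = Gb, Bb, Db, Fb, C.
Shared: Gb.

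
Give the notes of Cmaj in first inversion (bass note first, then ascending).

E – G – C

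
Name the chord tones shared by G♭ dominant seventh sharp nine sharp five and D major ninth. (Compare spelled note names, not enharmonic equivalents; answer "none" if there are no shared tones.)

D  A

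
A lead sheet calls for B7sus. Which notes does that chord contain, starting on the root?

B – E – F# – A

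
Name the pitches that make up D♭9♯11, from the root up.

Root Db, quality dominant ninth sharp eleven:
Root: Db
Major 3rd (3rd): F
Perfect 5th (5th): Ab
Minor 7th (7th): Cb
Major 9th (9th): Eb
Augmented 11th (11th): G

Db  F  Ab  Cb  Eb  G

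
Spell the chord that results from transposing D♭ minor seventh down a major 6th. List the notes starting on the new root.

Fb, Abb, Cb, Ebb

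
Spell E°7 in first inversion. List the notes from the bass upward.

E°7 = E–G–Bb–Db; first inversion → third (G) lowest.

G Bb Db E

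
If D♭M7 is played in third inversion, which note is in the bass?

D♭M7 = D♭–F–A♭–C. Third inversion → seventh in the bass = C.

C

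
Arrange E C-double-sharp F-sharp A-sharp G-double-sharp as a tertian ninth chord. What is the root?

Arranged so that each adjacent pair is a third by letter name: F-sharp – A-sharp – C-double-sharp – E – G-double-sharp.
The bottom of that stack, F-sharp, is the root (this is F-sharp dominant seventh sharp nine sharp five).

F-sharp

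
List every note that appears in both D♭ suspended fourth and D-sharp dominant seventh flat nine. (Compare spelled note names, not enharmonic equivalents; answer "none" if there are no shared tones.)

none

D♭ suspended fourth = D-flat, G-flat, A-flat.
D-sharp dominant seventh flat nine = D-sharp, F-double-sharp, A-sharp, C-sharp, E.
Shared: none.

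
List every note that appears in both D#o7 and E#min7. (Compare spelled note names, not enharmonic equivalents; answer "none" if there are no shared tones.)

D#

D#o7 = D#, F#, A, C.
E#min7 = E#, G#, B#, D#.
Shared: D#.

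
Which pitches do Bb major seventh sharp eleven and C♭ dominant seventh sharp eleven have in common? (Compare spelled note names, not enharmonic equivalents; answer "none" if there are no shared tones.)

Bb major seventh sharp eleven = B-flat, D, F, A, E.
C♭ dominant seventh sharp eleven = C-flat, E-flat, G-flat, B-double-flat, F.
Shared: F.

F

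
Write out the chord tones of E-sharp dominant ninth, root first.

E-sharp, G-double-sharp, B-sharp, D-sharp, F-double-sharp

E-sharp dominant ninth is a dominant ninth built on E-sharp.
E-sharp — root
G-double-sharp — major 3rd
B-sharp — perfect 5th
D-sharp — minor 7th
F-double-sharp — major 9th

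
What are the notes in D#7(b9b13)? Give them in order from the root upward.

Root D#, quality dominant seventh flat nine flat thirteen:
D# — root
F## — major 3rd
A# — perfect 5th
C# — minor 7th
E — minor 9th
B — minor 13th

D# – F## – A# – C# – E – B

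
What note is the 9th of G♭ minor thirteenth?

A-flat

Root of G♭ minor thirteenth = G-flat. The 9th is a major 9th: G-flat up a major 9th → A-flat.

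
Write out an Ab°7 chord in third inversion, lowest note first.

In root position, Ab°7 is Ab–Cb–Ebb–Gbb.
Third inversion puts the seventh (Gbb) in the bass.

Gbb – Ab – Cb – Ebb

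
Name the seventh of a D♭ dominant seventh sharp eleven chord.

C-flat

Root of D♭ dominant seventh sharp eleven = D-flat. The 7th is a minor 7th: D-flat up a minor 7th → C-flat.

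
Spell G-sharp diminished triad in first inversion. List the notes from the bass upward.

G-sharp diminished triad = G-sharp–B–D; first inversion → third (B) lowest.

B, D, G-sharp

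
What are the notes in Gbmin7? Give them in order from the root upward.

Gb, Bbb, Db, Fb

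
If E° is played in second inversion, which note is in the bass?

B♭

E° = E–G–B♭. Second inversion → fifth in the bass = B♭.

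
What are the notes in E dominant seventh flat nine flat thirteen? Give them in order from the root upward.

E G-sharp B D F C

Root E, quality dominant seventh flat nine flat thirteen:
E — root
G-sharp — major 3rd
B — perfect 5th
D — minor 7th
F — minor 9th
C — minor 13th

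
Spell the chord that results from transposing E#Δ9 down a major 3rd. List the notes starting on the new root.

C#, E#, G#, B#, D#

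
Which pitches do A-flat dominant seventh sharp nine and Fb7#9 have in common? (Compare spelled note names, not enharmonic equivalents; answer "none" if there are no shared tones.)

A-flat dominant seventh sharp nine: A♭ C E♭ G♭ B
Fb7#9: F♭ A♭ C♭ E𝄫 G
Common to both → A♭.

A♭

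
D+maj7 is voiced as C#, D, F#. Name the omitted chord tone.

A#

D+maj7 = D, F#, A#, C#. The voicing lacks the 5th (augmented 5th), A#.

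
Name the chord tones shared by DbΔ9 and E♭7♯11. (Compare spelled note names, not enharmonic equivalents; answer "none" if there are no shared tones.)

DbΔ9 = Db, F, Ab, C, Eb.
E♭7♯11 = Eb, G, Bb, Db, A.
Shared: Db, Eb.

Db  Eb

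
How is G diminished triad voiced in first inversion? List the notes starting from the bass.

In root position, G diminished triad is G–Bb–Db.
First inversion puts the third (Bb) in the bass.

Bb, Db, G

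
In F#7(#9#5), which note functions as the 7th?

F#7(#9#5) is built on F#; its 7th is a minor 7th above the root.
A seventh above F uses the letter E, and the minor 7th above F# is E.

E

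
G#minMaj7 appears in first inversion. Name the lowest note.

G#minMaj7 in root position is G#–B–D#–F##.
First inversion places the third in the bass, which is B.

B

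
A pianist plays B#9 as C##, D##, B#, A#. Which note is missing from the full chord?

B#9 = B#, D##, F##, A#, C##. The voicing lacks the 5th (perfect 5th), F##.

F##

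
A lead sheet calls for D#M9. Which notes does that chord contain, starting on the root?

Root D#, quality major ninth:
root → D#
3rd (major 3rd) → F##
5th (perfect 5th) → A#
7th (major 7th) → C##
9th (major 9th) → E#

D#, F##, A#, C##, E#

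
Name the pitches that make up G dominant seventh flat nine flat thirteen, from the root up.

G dominant seventh flat nine flat thirteen is a dominant seventh flat nine flat thirteen built on G.
G — root
B — major 3rd
D — perfect 5th
F — minor 7th
A-flat — minor 9th
E-flat — minor 13th

G B D F A-flat E-flat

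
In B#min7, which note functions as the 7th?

A#

B#min7 is built on B#; its 7th is a minor 7th above the root.
A seventh above B uses the letter A, and the minor 7th above B# is A#.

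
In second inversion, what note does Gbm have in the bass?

Db

Gbm in root position is Gb–Bbb–Db.
Second inversion places the fifth in the bass, which is Db.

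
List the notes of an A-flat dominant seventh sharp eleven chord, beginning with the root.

A-flat dominant seventh sharp eleven: dominant seventh sharp eleven on Ab.
Ab — root
C — major 3rd
Eb — perfect 5th
Gb — minor 7th
D — augmented 11th

Ab, C, Eb, Gb, D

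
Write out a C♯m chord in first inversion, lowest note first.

E G# C#

In root position, C♯m is C#–E–G#.
First inversion puts the third (E) in the bass.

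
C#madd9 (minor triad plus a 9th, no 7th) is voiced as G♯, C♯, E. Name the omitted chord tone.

The full C#madd9 chord is C♯, E, G♯, D♯.
Comparing with the voicing, the major 9th (9th) — D♯ — is absent.

D♯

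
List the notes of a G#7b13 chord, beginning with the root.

G# – B# – D# – F# – E

Root G#, quality dominant seventh flat thirteen:
G# — root
B# — major 3rd
D# — perfect 5th
F# — minor 7th
E — minor 13th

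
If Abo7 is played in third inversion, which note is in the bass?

Abo7 in root position is Ab–Cb–Ebb–Gbb.
Third inversion places the seventh in the bass, which is Gbb.

Gbb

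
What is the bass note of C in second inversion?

C in root position is C–E–G.
Second inversion places the fifth in the bass, which is G.

G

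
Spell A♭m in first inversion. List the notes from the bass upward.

In root position, A♭m is A♭–C♭–E♭.
First inversion puts the third (C♭) in the bass.

C♭, E♭, A♭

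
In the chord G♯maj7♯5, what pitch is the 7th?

G♯maj7♯5 is built on G#; its 7th is a major 7th above the root.
A seventh above G uses the letter F, and the major 7th above G# is F##.

F##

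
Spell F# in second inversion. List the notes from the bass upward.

F# = F#–A#–C#; second inversion → fifth (C#) lowest.

C#  F#  A#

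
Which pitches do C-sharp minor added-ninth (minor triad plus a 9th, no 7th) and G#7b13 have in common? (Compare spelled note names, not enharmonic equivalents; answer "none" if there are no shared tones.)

E, G♯, D♯

C-sharp minor added-ninth: C♯ E G♯ D♯
G#7b13: G♯ B♯ D♯ F♯ E
Common to both → E, G♯, D♯.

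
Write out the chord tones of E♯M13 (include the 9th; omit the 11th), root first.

E#, G##, B#, D##, F##, C##

E♯M13 is a major thirteenth built on E#.
E# — root
G## — major 3rd
B# — perfect 5th
D## — major 7th
F## — major 9th
C## — major 13th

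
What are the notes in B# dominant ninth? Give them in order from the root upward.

B#, D##, F##, A#, C##

Root B#, quality dominant ninth:
Root: B#
Major 3rd (3rd): D##
Perfect 5th (5th): F##
Minor 7th (7th): A#
Major 9th (9th): C##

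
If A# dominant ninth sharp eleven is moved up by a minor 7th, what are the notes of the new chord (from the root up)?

A# up a minor 7th → G#. New chord: G# dominant ninth sharp eleven.
- root: G#
- major 3rd: B#
- perfect 5th: D#
- minor 7th: F#
- major 9th: A#
- augmented 11th: C##

G# B# D# F# A# C##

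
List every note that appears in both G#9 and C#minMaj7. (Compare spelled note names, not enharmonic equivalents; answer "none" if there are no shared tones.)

G#9: G# B# D# F# A#
C#minMaj7: C# E G# B#
Common to both → G#, B#.

G#, B#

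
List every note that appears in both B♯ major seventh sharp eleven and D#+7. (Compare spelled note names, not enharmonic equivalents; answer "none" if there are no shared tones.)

B♯ major seventh sharp eleven = B#, D##, F##, A##, E##.
D#+7 = D#, F##, A##, C#.
Shared: F##, A##.

F##, A##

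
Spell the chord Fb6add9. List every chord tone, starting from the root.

Fb6add9 is a six-nine built on Fb.
root → Fb
3rd (major 3rd) → Ab
5th (perfect 5th) → Cb
6th (major 6th) → Db
9th (major 9th) → Gb

Fb  Ab  Cb  Db  Gb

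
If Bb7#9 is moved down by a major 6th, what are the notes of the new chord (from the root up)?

Bb down a major 6th → Db. New chord: Db dominant seventh sharp nine.
root → Db
3rd (major 3rd) → F
5th (perfect 5th) → Ab
7th (minor 7th) → Cb
9th (augmented 9th) → E

Db F Ab Cb E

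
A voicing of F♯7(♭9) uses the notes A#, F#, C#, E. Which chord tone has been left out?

G

F♯7(♭9) = F#, A#, C#, E, G. The voicing lacks the 9th (minor 9th), G.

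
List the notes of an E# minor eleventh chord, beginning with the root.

E# minor eleventh is a minor eleventh built on E#.
Root: E#
Minor 3rd (3rd): G#
Perfect 5th (5th): B#
Minor 7th (7th): D#
Major 9th (9th): F##
Perfect 11th (11th): A#

E# G# B# D# F## A#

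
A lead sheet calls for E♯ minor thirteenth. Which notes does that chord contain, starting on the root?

Root E-sharp, quality minor thirteenth:
E-sharp — root
G-sharp — minor 3rd
B-sharp — perfect 5th
D-sharp — minor 7th
F-double-sharp — major 9th
A-sharp — perfect 11th
C-double-sharp — major 13th

E-sharp G-sharp B-sharp D-sharp F-double-sharp A-sharp C-double-sharp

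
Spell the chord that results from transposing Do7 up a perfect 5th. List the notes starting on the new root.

Transposed root: D → A (perfect 5th up). So we spell A diminished seventh:
- root: A
- minor 3rd: C
- diminished 5th: E♭
- diminished 7th: G♭

A C E♭ G♭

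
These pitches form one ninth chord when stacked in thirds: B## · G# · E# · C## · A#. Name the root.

A#

Arranged so that each adjacent pair is a third by letter name: A# – C## – E# – G# – B##.
The bottom of that stack, A#, is the root (this is A# dominant seventh sharp nine).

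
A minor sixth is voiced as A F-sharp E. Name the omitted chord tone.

The full A minor sixth chord is A, C, E, F-sharp.
Comparing with the voicing, the minor 3rd (3rd) — C — is absent.

C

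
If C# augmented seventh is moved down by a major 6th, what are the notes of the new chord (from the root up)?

Transposed root: C# → E (major 6th down). So we spell E augmented seventh:
E — root
G# — major 3rd
B# — augmented 5th
D — minor 7th

E, G#, B#, D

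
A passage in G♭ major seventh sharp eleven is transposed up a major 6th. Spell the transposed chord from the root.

Eb – G – Bb – D – A

A major 6th up from Gb is Eb, so the new chord is Eb major seventh sharp eleven.
root → Eb
3rd (major 3rd) → G
5th (perfect 5th) → Bb
7th (major 7th) → D
11th (augmented 11th) → A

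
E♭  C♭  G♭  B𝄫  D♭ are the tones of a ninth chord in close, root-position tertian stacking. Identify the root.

C♭

Arranged so that each adjacent pair is a third by letter name: C♭ – E♭ – G♭ – B𝄫 – D♭.
The bottom of that stack, C♭, is the root (this is C♭ dominant ninth).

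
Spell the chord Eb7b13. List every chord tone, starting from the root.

Eb  G  Bb  Db  Cb

Root Eb, quality dominant seventh flat thirteen:
- root: Eb
- major 3rd: G
- perfect 5th: Bb
- minor 7th: Db
- minor 13th: Cb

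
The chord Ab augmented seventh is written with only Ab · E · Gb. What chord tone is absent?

The full Ab augmented seventh chord is Ab, C, E, Gb.
Comparing with the voicing, the major 3rd (3rd) — C — is absent.

C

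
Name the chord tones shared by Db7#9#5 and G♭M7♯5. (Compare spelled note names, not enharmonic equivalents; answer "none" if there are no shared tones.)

Db7#9#5 = Db, F, A, Cb, E.
G♭M7♯5 = Gb, Bb, D, F.
Shared: F.

F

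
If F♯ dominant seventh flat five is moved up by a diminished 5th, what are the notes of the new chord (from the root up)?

F-sharp up a diminished 5th → C. New chord: C dominant seventh flat five.
- root: C
- major 3rd: E
- diminished 5th: G-flat
- minor 7th: B-flat

C, E, G-flat, B-flat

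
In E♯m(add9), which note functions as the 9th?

E♯m(add9) is built on E#; its 9th is a major 9th above the root.
A second above E uses the letter F, and the major 9th above E# is F##.

F##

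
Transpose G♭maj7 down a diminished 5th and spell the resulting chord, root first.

C – E – G – B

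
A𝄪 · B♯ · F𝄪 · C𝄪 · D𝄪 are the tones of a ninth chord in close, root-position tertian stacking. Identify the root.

Stacking in thirds gives B♯ – D𝄪 – F𝄪 – A𝄪 – C𝄪, so B♯ is the root — B♯ major ninth.

B♯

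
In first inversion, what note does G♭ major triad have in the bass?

G♭ major triad in root position is G-flat–B-flat–D-flat.
First inversion places the third in the bass, which is B-flat.

B-flat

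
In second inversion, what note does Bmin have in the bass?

Bmin = B–D–F♯. Second inversion → fifth in the bass = F♯.

F♯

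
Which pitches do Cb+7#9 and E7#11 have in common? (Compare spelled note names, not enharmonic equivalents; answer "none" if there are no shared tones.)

Cb+7#9: Cb Eb G Bbb D
E7#11: E G# B D A#
Common to both → D.

D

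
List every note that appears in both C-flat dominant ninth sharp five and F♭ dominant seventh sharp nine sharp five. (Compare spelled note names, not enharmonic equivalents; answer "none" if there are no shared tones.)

G

C-flat dominant ninth sharp five: C-flat E-flat G B-double-flat D-flat
F♭ dominant seventh sharp nine sharp five: F-flat A-flat C E-double-flat G
Common to both → G.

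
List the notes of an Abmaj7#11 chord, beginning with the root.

Ab – C – Eb – G – D

Root Ab, quality major seventh sharp eleven:
Root: Ab
Major 3rd (3rd): C
Perfect 5th (5th): Eb
Major 7th (7th): G
Augmented 11th (11th): D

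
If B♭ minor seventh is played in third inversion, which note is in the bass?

A-flat

B♭ minor seventh in root position is B-flat–D-flat–F–A-flat.
Third inversion places the seventh in the bass, which is A-flat.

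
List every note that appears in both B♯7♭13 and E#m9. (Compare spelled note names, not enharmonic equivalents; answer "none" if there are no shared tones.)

B# – F## – G#

B♯7♭13: B# D## F## A# G#
E#m9: E# G# B# D# F##
Common to both → B#, F##, G#.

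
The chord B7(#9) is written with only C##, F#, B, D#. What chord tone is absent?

A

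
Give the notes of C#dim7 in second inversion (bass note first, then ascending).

G, Bb, C#, E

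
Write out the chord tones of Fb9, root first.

Root Fb, quality dominant ninth:
- root: Fb
- major 3rd: Ab
- perfect 5th: Cb
- minor 7th: Ebb
- major 9th: Gb

Fb Ab Cb Ebb Gb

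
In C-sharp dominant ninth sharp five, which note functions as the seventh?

Root of C-sharp dominant ninth sharp five = C-sharp. The 7th is a minor 7th: C-sharp up a minor 7th → B.

B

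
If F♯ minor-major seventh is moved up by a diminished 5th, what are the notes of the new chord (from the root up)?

A diminished 5th up from F♯ is C, so the new chord is C minor-major seventh.
Root: C
Minor 3rd (3rd): E♭
Perfect 5th (5th): G
Major 7th (7th): B

C, E♭, G, B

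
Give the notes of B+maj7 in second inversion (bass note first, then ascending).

F## A# B D#

B+maj7 = B–D#–F##–A#; second inversion → fifth (F##) lowest.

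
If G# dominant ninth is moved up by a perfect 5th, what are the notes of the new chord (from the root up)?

D-sharp – F-double-sharp – A-sharp – C-sharp – E-sharp

A perfect 5th up from G-sharp is D-sharp, so the new chord is D-sharp dominant ninth.
D-sharp — root
F-double-sharp — major 3rd
A-sharp — perfect 5th
C-sharp — minor 7th
E-sharp — major 9th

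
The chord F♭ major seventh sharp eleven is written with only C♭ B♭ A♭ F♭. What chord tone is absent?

The full F♭ major seventh sharp eleven chord is F♭, A♭, C♭, E♭, B♭.
Comparing with the voicing, the major 7th (7th) — E♭ — is absent.

E♭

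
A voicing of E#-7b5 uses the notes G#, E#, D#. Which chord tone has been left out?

B

The full E#-7b5 chord is E#, G#, B, D#.
Comparing with the voicing, the diminished 5th (5th) — B — is absent.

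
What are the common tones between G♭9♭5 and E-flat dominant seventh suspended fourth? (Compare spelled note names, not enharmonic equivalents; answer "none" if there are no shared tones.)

Bb Ab

G♭9♭5 = Gb, Bb, Dbb, Fb, Ab.
E-flat dominant seventh suspended fourth = Eb, Ab, Bb, Db.
Shared: Bb, Ab.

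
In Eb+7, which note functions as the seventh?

Root of Eb+7 = Eb. The 7th is a minor 7th: Eb up a minor 7th → Db.

Db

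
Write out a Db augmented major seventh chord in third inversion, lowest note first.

C  D-flat  F  A

In root position, Db augmented major seventh is D-flat–F–A–C.
Third inversion puts the seventh (C) in the bass.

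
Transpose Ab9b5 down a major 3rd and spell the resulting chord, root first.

A major 3rd down from Ab is Fb, so the new chord is Fb dominant ninth flat five.
Root: Fb
Major 3rd (3rd): Ab
Diminished 5th (5th): Cbb
Minor 7th (7th): Ebb
Major 9th (9th): Gb

Fb Ab Cbb Ebb Gb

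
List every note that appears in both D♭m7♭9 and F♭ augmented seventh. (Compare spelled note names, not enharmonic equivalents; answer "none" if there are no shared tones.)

Fb Ab Ebb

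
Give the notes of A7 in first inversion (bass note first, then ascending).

C♯ E G A

In root position, A7 is A–C♯–E–G.
First inversion puts the third (C♯) in the bass.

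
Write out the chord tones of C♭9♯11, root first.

C♭9♯11 is a dominant ninth sharp eleven built on Cb.
- root: Cb
- major 3rd: Eb
- perfect 5th: Gb
- minor 7th: Bbb
- major 9th: Db
- augmented 11th: F

Cb, Eb, Gb, Bbb, Db, F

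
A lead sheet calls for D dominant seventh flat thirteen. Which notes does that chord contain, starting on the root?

D, F♯, A, C, B♭

Root D, quality dominant seventh flat thirteen:
root → D
3rd (major 3rd) → F♯
5th (perfect 5th) → A
7th (minor 7th) → C
13th (minor 13th) → B♭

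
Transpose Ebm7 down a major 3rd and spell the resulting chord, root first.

Cb, Ebb, Gb, Bbb

Transposed root: Eb → Cb (major 3rd down). So we spell Cb minor seventh:
- root: Cb
- minor 3rd: Ebb
- perfect 5th: Gb
- minor 7th: Bbb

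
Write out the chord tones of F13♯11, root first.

F A C Eb G B D

F13♯11: dominant thirteenth sharp eleven on F.
root → F
3rd (major 3rd) → A
5th (perfect 5th) → C
7th (minor 7th) → Eb
9th (major 9th) → G
11th (augmented 11th) → B
13th (major 13th) → D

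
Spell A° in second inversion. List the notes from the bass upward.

Eb – A – C

In root position, A° is A–C–Eb.
Second inversion puts the fifth (Eb) in the bass.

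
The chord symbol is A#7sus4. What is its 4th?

D#

Root of A#7sus4 = A#. The 4th is a perfect 4th: A# up a perfect 4th → D#.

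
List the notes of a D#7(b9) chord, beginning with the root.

D#, F##, A#, C#, E

D#7(b9): dominant seventh flat nine on D#.
Root: D#
Major 3rd (3rd): F##
Perfect 5th (5th): A#
Minor 7th (7th): C#
Minor 9th (9th): E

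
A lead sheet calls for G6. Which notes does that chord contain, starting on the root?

Root G, quality major sixth:
Root: G
Major 3rd (3rd): B
Perfect 5th (5th): D
Major 6th (6th): E

G – B – D – E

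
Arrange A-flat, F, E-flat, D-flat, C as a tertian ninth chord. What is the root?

Stacking in thirds gives D-flat – F – A-flat – C – E-flat, so D-flat is the root — D-flat major ninth.

D-flat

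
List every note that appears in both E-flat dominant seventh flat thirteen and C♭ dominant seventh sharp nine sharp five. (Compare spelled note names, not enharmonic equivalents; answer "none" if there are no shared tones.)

E-flat dominant seventh flat thirteen: E-flat G B-flat D-flat C-flat
C♭ dominant seventh sharp nine sharp five: C-flat E-flat G B-double-flat D
Common to both → E-flat, G, C-flat.

E-flat G C-flat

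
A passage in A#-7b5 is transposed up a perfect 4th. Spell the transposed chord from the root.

D# F# A C#

A perfect 4th up from A# is D#, so the new chord is D# half-diminished seventh.
- root: D#
- minor 3rd: F#
- diminished 5th: A
- minor 7th: C#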